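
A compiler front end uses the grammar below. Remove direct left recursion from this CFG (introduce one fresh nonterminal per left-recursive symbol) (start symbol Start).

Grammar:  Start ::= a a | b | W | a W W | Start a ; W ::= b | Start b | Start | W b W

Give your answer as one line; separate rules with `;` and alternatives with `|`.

Directly left-recursive nonterminals: Start, W.
For Start: α = {a}, β = {a a, b, W, a W W}. Rewrite as Start → β Start1 and Start1 → α Start1 | ε.
For W: α = {b W}, β = {b, Start b, Start}. Rewrite as W → β W1 and W1 → α W1 | ε.

Start ::= a a Start1 | b Start1 | W Start1 | a W W Start1; W ::= b W1 | Start b W1 | Start W1; Start1 ::= a Start1 | eps; W1 ::= b W W1 | eps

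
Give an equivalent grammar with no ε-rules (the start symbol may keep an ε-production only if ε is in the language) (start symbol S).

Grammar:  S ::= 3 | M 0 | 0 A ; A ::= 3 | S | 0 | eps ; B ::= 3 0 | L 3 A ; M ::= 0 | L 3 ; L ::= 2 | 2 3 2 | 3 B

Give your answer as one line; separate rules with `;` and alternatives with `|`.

S ::= 3 | M 0 | 0 A | 0; A ::= 3 | S | 0; B ::= 3 0 | L 3 A | L 3; M ::= 0 | L 3; L ::= 2 | 2 3 2 | 3 B

The nullable symbols are {A}.
ε ∉ L(G), so no ε-production is kept.
Expand every rule over subsets of its nullable positions: S → 0 A gives 0 A | 0. B → L 3 A gives L 3 A | L 3.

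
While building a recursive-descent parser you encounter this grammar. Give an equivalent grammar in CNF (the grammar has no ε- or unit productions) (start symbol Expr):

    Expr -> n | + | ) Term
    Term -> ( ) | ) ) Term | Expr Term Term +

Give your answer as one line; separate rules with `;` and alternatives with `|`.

Expr -> n | + | X1 Term; Term -> X2 X1 | X1 Y1 | Expr Y2; X1 -> ); X2 -> (; X3 -> +; Y1 -> X1 Term; Y2 -> Term Y3; Y3 -> Term X3

Introduce a nonterminal for each terminal appearing in a rule of length ≥ 2: X1 → ), X2 → (, X3 → +.
Binarize each right-hand side of length ≥ 3 by chaining fresh nonterminals (Y1, Y2, …): affected rules were Term → X1 X1 Term; Term → Expr Term Term X3.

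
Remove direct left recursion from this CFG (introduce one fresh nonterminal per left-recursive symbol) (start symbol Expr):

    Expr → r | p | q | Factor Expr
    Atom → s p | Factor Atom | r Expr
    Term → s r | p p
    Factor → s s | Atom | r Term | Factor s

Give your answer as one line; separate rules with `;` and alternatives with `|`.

Directly left-recursive nonterminal: Factor.
For Factor: α = {s}, β = {s s, Atom, r Term}. Rewrite as Factor → β Factor1 and Factor1 → α Factor1 | ε.

Expr → r | p | q | Factor Expr; Atom → s p | Factor Atom | r Expr; Term → s r | p p; Factor → s s Factor1 | Atom Factor1 | r Term Factor1; Factor1 → s Factor1 | eps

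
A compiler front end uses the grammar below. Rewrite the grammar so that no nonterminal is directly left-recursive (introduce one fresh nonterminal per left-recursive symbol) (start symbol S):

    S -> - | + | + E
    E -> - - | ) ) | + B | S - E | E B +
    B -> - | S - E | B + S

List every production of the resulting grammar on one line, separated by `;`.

E, B are directly left-recursive.
For E: α = {B +}, β = {- -, ) ), + B, S - E}. Rewrite as E → β E' and E' → α E' | ε.
For B: α = {+ S}, β = {-, S - E}. Rewrite as B → β B' and B' → α B' | ε.

S -> - | + | + E; E -> - - E' | ) ) E' | + B E' | S - E E'; B -> - B' | S - E B'; E' -> B + E' | epsilon; B' -> + S B' | epsilon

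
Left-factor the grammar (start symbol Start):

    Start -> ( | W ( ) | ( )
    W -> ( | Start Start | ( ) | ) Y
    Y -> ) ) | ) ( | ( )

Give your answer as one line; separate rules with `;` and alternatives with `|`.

Start has alternatives sharing prefix '(': factor to Start → ( Start1 with Start1 → ε | ).
W has alternatives sharing prefix '(': factor to W → ( W1 with W1 → ε | ).
Y has alternatives sharing prefix ')': factor to Y → ) Y1 with Y1 → ) | (.

Start -> W ( ) | ( Start1; W -> Start Start | ) Y | ( W1; Y -> ( ) | ) Y1; Start1 -> eps | ); W1 -> eps | ); Y1 -> ) | (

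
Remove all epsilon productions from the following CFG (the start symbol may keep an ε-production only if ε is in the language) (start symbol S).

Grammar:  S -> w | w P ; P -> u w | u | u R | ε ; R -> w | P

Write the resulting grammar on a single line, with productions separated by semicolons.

S -> w | w P; P -> u w | u | u R; R -> w | P

Nullable nonterminals: {P, R}.
ε ∉ L(G), so no ε-production is kept.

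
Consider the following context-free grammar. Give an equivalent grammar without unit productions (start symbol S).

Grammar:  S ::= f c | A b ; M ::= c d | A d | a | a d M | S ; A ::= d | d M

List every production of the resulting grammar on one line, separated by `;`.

S ::= f c | A b; M ::= f c | A b | c d | A d | a | a d M; A ::= d | d M

Unit pairs: M ⇒* {S}.
Replace each nonterminal's rules with the union of the non-unit rules of every nonterminal it unit-derives.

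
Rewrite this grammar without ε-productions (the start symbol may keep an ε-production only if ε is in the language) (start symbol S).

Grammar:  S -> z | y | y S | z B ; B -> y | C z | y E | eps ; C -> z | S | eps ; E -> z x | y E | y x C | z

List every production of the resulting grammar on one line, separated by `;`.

S -> z | y | y S | z B; B -> y | C z | z | y E; C -> z | S; E -> z x | y E | y x C | y x | z

Nullable set = {B, C}.
ε ∉ L(G), so no ε-production is kept.
For each production, add variants omitting each subset of nullable occurrences: B → C z gives C z | z. E → y x C gives y x C | y x.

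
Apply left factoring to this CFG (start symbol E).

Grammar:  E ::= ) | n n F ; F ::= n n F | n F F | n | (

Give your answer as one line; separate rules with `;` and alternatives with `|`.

E ::= ) | n n F; F ::= ( | n F'; F' ::= n F | F F | ε

F has alternatives sharing prefix 'n': factor to F → n F' with F' → n F | F F | ε.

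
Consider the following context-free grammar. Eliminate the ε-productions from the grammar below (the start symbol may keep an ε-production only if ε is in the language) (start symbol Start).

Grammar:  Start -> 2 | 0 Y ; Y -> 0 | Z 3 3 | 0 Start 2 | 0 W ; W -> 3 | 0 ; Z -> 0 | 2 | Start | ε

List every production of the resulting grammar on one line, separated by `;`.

Start -> 2 | 0 Y; Y -> 0 | Z 3 3 | 3 3 | 0 Start 2 | 0 W; W -> 3 | 0; Z -> 0 | 2 | Start

The nullable symbols are {Z}.
ε ∉ L(G), so no ε-production is kept.
Expand every rule over subsets of its nullable positions: Y → Z 3 3 gives Z 3 3 | 3 3.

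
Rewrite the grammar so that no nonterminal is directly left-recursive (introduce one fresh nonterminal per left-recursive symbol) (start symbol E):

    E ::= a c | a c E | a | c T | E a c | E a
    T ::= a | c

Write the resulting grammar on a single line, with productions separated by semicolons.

Directly left-recursive nonterminal: E.
For E: α = {a c, a}, β = {a c, a c E, a, c T}. Rewrite as E → β E' and E' → α E' | ε.

E ::= a c E' | a c E E' | a E' | c T E'; T ::= a | c; E' ::= a c E' | a E' | eps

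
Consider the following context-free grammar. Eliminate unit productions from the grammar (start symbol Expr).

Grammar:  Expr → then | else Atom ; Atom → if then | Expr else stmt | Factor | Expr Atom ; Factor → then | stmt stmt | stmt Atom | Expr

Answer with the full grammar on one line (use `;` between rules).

Expr → then | else Atom; Atom → if then | Expr else stmt | Expr Atom | then | stmt stmt | stmt Atom | else Atom; Factor → then | stmt stmt | stmt Atom | else Atom

Unit pairs: Atom ⇒* {Expr, Factor}; Factor ⇒* {Expr}.
For every A with A ⇒* B via unit rules, add B's non-unit alternatives to A; then delete every rule of the form X → Y.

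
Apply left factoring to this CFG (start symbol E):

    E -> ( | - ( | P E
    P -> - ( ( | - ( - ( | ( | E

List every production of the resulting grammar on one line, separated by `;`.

P has alternatives sharing prefix '- (': factor to P → - ( P' with P' → ( | - (.

E -> ( | - ( | P E; P -> ( | E | - ( P'; P' -> ( | - (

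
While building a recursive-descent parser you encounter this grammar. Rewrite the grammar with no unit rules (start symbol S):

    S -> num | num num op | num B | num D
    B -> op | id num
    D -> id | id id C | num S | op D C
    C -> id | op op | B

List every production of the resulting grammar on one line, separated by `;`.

Unit pairs: C ⇒* {B}.
For every A with A ⇒* B via unit rules, add B's non-unit alternatives to A; then delete every rule of the form X → Y.

S -> num | num num op | num B | num D; B -> op | id num; D -> id | id id C | num S | op D C; C -> op | id num | id | op op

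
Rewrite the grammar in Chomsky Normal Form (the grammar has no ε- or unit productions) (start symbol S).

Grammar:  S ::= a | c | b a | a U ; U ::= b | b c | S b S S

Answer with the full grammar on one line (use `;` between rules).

S ::= a | c | X1 X2 | X2 U; U ::= b | X1 X3 | S Y1; X1 ::= b; X2 ::= a; X3 ::= c; Y1 ::= X1 Y2; Y2 ::= S S

Introduce a nonterminal for each terminal appearing in a rule of length ≥ 2: X1 → b, X2 → a, X3 → c.
Binarize each right-hand side of length ≥ 3 by chaining fresh nonterminals (Y1, Y2, …): affected rules were U → S X1 S S.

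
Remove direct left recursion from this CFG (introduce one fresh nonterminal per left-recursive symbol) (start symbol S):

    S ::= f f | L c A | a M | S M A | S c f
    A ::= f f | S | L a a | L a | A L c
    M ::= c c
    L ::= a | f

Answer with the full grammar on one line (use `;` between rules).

S ::= f f S' | L c A S' | a M S'; A ::= f f A' | S A' | L a a A' | L a A'; M ::= c c; L ::= a | f; S' ::= M A S' | c f S' | ε; A' ::= L c A' | ε

S, A are directly left-recursive.
For S: α = {M A, c f}, β = {f f, L c A, a M}. Rewrite as S → β S' and S' → α S' | ε.
For A: α = {L c}, β = {f f, S, L a a, L a}. Rewrite as A → β A' and A' → α A' | ε.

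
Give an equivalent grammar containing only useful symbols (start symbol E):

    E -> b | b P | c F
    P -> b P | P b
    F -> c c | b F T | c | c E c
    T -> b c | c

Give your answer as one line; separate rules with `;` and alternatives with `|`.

Generating nonterminals: {E, F, T}.
Reachable from E after that: {E, F, T}.
Removed useless symbols: {P} and every production mentioning them.

E -> b | c F; F -> c c | b F T | c | c E c; T -> b c | c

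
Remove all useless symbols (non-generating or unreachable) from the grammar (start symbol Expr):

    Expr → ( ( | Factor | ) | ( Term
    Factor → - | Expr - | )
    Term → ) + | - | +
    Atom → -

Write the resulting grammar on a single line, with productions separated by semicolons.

Generating nonterminals: {Atom, Expr, Factor, Term}.
Reachable from Expr after that: {Expr, Factor, Term}.
Removed useless symbols: {Atom} and every production mentioning them.

Expr → ( ( | Factor | ) | ( Term; Factor → - | Expr - | ); Term → ) + | - | +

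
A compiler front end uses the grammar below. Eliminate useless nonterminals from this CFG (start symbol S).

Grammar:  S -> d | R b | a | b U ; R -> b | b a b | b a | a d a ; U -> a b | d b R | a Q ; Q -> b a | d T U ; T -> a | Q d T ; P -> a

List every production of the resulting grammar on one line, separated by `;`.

S -> d | R b | a | b U; R -> b | b a b | b a | a d a; U -> a b | d b R | a Q; Q -> b a | d T U; T -> a | Q d T

Generating nonterminals: {P, Q, R, S, T, U}.
Reachable from S after that: {Q, R, S, T, U}.
Removed useless symbols: {P} and every production mentioning them.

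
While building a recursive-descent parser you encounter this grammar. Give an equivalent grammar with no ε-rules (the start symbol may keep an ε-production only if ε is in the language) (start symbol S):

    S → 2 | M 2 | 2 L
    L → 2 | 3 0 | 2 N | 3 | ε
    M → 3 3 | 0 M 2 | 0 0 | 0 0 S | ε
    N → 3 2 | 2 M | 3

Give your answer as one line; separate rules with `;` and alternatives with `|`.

Nullable set = {L, M}.
ε ∉ L(G), so no ε-production is kept.
For each production, add variants omitting each subset of nullable occurrences: M → 0 M 2 gives 0 M 2 | 0 2. N → 2 M gives 2 M | 2.

S → 2 | M 2 | 2 L; L → 2 | 3 0 | 2 N | 3; M → 3 3 | 0 M 2 | 0 2 | 0 0 | 0 0 S; N → 3 2 | 2 M | 2 | 3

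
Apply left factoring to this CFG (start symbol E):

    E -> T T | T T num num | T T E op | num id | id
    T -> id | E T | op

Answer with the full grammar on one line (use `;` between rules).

E -> num id | id | T T E'; T -> id | E T | op; E' -> epsilon | num num | E op

E has alternatives sharing prefix 'T T': factor to E → T T E' with E' → ε | num num | E op.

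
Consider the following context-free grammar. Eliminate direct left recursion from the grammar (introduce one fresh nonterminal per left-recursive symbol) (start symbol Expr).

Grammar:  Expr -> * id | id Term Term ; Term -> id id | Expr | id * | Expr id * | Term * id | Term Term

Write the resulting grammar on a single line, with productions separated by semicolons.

Left recursion appears on Term.
For Term: α = {* id, Term}, β = {id id, Expr, id *, Expr id *}. Rewrite as Term → β Term1 and Term1 → α Term1 | ε.

Expr -> * id | id Term Term; Term -> id id Term1 | Expr Term1 | id * Term1 | Expr id * Term1; Term1 -> * id Term1 | Term Term1 | ε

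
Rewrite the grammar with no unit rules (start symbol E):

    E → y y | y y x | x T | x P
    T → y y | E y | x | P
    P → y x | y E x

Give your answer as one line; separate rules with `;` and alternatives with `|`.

E → y y | y y x | x T | x P; T → y x | y E x | y y | E y | x; P → y x | y E x

Unit pairs: T ⇒* {P}.
For each unit pair (A, B), copy every non-unit production of B to A, then drop all unit productions.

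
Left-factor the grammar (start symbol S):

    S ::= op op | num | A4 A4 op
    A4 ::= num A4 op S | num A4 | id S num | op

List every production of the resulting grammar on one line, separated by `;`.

A4 has alternatives sharing prefix 'num A4': factor to A4 → num A4 A4' with A4' → op S | ε.

S ::= op op | num | A4 A4 op; A4 ::= id S num | op | num A4 A4'; A4' ::= op S | ε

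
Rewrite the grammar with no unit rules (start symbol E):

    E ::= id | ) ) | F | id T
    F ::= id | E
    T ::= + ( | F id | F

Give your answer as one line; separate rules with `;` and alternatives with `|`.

Unit pairs: E ⇒* {F}; F ⇒* {E}; T ⇒* {E, F}.
For every A with A ⇒* B via unit rules, add B's non-unit alternatives to A; then delete every rule of the form X → Y.

E ::= id | ) ) | id T; F ::= id | ) ) | id T; T ::= id | ) ) | id T | + ( | F id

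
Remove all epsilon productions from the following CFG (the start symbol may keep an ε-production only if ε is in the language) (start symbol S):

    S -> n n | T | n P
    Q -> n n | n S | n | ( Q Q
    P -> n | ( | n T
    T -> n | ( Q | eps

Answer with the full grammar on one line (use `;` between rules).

The nullable symbols are {S, T}.
ε ∈ L(G) since S is nullable, so keep S → ε.
For each production, add variants omitting each subset of nullable occurrences: Q → n S gives n S | n.

S -> n n | T | n P | ε; Q -> n n | n S | n | ( Q Q; P -> n | ( | n T; T -> n | ( Q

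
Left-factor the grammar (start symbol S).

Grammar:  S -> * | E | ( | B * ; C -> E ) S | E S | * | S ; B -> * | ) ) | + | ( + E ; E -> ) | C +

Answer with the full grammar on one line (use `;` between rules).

S -> * | E | ( | B *; C -> * | S | E C'; B -> * | ) ) | + | ( + E; E -> ) | C +; C' -> ) S | S

C has alternatives sharing prefix 'E': factor to C → E C' with C' → ) S | S.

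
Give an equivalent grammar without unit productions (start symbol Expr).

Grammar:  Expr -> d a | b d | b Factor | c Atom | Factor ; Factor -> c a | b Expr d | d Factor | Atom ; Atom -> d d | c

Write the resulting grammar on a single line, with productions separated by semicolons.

Unit pairs: Expr ⇒* {Atom, Factor}; Factor ⇒* {Atom}.
For every A with A ⇒* B via unit rules, add B's non-unit alternatives to A; then delete every rule of the form X → Y.

Expr -> d d | c | c a | b Expr d | d Factor | d a | b d | b Factor | c Atom; Factor -> d d | c | c a | b Expr d | d Factor; Atom -> d d | c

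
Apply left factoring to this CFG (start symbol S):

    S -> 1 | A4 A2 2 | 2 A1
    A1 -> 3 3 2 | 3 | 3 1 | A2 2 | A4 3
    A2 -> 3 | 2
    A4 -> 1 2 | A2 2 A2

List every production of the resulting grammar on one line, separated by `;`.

S -> 1 | A4 A2 2 | 2 A1; A1 -> A2 2 | A4 3 | 3 A1'; A2 -> 3 | 2; A4 -> 1 2 | A2 2 A2; A1' -> 3 2 | ε | 1

A1 has alternatives sharing prefix '3': factor to A1 → 3 A1' with A1' → 3 2 | ε | 1.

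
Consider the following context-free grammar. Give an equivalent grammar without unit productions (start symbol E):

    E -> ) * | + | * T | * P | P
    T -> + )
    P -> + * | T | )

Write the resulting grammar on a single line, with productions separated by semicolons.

Unit pairs: E ⇒* {P, T}; P ⇒* {T}.
For each unit pair (A, B), copy every non-unit production of B to A, then drop all unit productions.

E -> ) * | + | * T | * P | + * | ) | + ); T -> + ); P -> + * | ) | + )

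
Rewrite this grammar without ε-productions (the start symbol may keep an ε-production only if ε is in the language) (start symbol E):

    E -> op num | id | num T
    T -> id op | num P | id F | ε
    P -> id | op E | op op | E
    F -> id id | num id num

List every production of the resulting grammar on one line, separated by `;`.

E -> op num | id | num T | num; T -> id op | num P | id F; P -> id | op E | op op | E; F -> id id | num id num

Nullable set = {T}.
ε ∉ L(G), so no ε-production is kept.
Add the nullable-subset variants: E → num T gives num T | num.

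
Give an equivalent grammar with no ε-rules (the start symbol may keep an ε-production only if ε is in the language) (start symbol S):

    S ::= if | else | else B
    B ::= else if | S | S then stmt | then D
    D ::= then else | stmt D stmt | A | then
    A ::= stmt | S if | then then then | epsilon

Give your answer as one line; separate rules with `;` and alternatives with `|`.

Nullable set = {A, D}.
ε ∉ L(G), so no ε-production is kept.
Add the nullable-subset variants: B → then D gives then D | then. D → stmt D stmt gives stmt D stmt | stmt stmt.

S ::= if | else | else B; B ::= else if | S | S then stmt | then D | then; D ::= then else | stmt D stmt | stmt stmt | A | then; A ::= stmt | S if | then then then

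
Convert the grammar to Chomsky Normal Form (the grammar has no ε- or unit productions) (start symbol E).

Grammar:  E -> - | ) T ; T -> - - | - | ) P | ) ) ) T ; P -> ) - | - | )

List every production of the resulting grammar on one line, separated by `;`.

Introduce a nonterminal for each terminal appearing in a rule of length ≥ 2: X1 → ), X2 → -.
Binarize each right-hand side of length ≥ 3 by chaining fresh nonterminals (Y1, Y2, …): affected rules were T → X1 X1 X1 T.

E -> - | X1 T; T -> X2 X2 | - | X1 P | X1 Y1; P -> X1 X2 | - | ); X1 -> ); X2 -> -; Y1 -> X1 Y2; Y2 -> X1 T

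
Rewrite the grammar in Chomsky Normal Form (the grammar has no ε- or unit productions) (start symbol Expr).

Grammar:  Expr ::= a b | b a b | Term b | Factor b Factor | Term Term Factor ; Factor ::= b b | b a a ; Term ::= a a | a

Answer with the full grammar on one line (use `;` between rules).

Expr ::= X1 X2 | X2 Y1 | Term X2 | Factor Y2 | Term Y3; Factor ::= X2 X2 | X2 Y4; Term ::= X1 X1 | a; X1 ::= a; X2 ::= b; Y1 ::= X1 X2; Y2 ::= X2 Factor; Y3 ::= Term Factor; Y4 ::= X1 X1

Introduce a nonterminal for each terminal appearing in a rule of length ≥ 2: X1 → a, X2 → b.
Binarize each right-hand side of length ≥ 3 by chaining fresh nonterminals (Y1, Y2, …): affected rules were Expr → X2 X1 X2; Expr → Factor X2 Factor; Expr → Term Term Factor; Factor → X2 X1 X1.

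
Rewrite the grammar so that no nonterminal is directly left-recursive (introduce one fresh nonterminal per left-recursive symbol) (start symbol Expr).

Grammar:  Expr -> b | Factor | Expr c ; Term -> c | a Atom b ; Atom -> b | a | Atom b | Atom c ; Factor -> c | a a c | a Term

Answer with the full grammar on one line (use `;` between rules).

Expr, Atom are directly left-recursive.
For Expr: α = {c}, β = {b, Factor}. Rewrite as Expr → β Expr1 and Expr1 → α Expr1 | ε.
For Atom: α = {b, c}, β = {b, a}. Rewrite as Atom → β Atom1 and Atom1 → α Atom1 | ε.

Expr -> b Expr1 | Factor Expr1; Term -> c | a Atom b; Atom -> b Atom1 | a Atom1; Factor -> c | a a c | a Term; Expr1 -> c Expr1 | ε; Atom1 -> b Atom1 | c Atom1 | ε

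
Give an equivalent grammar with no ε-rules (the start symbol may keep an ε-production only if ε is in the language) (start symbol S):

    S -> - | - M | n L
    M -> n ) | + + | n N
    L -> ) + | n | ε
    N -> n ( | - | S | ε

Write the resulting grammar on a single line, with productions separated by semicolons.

Nullable set = {L, N}.
ε ∉ L(G), so no ε-production is kept.
Expand every rule over subsets of its nullable positions: S → n L gives n L | n. M → n N gives n N | n.

S -> - | - M | n L | n; M -> n ) | + + | n N | n; L -> ) + | n; N -> n ( | - | S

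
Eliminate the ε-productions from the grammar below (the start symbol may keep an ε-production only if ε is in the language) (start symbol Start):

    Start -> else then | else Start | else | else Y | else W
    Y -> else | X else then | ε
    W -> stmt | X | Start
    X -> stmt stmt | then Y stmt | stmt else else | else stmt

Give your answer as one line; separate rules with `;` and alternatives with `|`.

Nullable set = {Y}.
ε ∉ L(G), so no ε-production is kept.
For each production, add variants omitting each subset of nullable occurrences: X → then Y stmt gives then Y stmt | then stmt.

Start -> else then | else Start | else | else Y | else W; Y -> else | X else then; W -> stmt | X | Start; X -> stmt stmt | then Y stmt | then stmt | stmt else else | else stmt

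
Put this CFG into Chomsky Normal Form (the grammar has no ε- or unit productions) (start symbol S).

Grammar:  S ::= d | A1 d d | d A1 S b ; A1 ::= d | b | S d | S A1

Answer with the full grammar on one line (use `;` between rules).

S ::= d | A1 Y1 | X1 Y2; A1 ::= d | b | S X1 | S A1; X1 ::= d; X2 ::= b; Y1 ::= X1 X1; Y2 ::= A1 Y3; Y3 ::= S X2

Introduce a nonterminal for each terminal appearing in a rule of length ≥ 2: X1 → d, X2 → b.
Binarize each right-hand side of length ≥ 3 by chaining fresh nonterminals (Y1, Y2, …): affected rules were S → A1 X1 X1; S → X1 A1 S X2.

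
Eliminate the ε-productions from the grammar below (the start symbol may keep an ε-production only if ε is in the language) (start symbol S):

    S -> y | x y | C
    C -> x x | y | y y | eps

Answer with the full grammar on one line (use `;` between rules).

Nullable set = {C, S}.
ε ∈ L(G) since S is nullable, so keep S → ε.

S -> y | x y | C | eps; C -> x x | y | y y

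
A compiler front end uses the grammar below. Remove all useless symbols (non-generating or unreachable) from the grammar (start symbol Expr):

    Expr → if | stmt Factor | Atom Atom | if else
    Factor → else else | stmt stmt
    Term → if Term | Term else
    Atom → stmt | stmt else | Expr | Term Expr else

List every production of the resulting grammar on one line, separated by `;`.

Generating nonterminals: {Atom, Expr, Factor}.
Reachable from Expr after that: {Atom, Expr, Factor}.
Removed useless symbols: {Term} and every production mentioning them.

Expr → if | stmt Factor | Atom Atom | if else; Factor → else else | stmt stmt; Atom → stmt | stmt else | Expr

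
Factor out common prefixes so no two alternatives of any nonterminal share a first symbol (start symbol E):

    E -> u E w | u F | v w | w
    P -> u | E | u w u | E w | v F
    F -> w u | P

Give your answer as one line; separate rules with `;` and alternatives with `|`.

E has alternatives sharing prefix 'u': factor to E → u E' with E' → E w | F.
P has alternatives sharing prefix 'u': factor to P → u P' with P' → ε | w u.
P has alternatives sharing prefix 'E': factor to P → E P'' with P'' → ε | w.

E -> v w | w | u E'; P -> v F | u P' | E P''; F -> w u | P; E' -> E w | F; P' -> ε | w u; P'' -> ε | w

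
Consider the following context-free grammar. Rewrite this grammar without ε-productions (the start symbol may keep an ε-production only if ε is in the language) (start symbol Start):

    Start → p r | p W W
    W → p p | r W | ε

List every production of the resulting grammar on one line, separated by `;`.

Start → p r | p W W | p W | p; W → p p | r W | r

Nullable nonterminals: {W}.
ε ∉ L(G), so no ε-production is kept.
Add the nullable-subset variants: Start → p W W gives p W W | p W | p. W → r W gives r W | r.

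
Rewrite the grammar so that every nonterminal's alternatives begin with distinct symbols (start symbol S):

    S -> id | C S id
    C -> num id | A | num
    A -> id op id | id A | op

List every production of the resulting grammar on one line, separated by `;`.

S -> id | C S id; C -> A | num C'; A -> op | id A'; C' -> id | ε; A' -> op id | A

C has alternatives sharing prefix 'num': factor to C → num C' with C' → id | ε.
A has alternatives sharing prefix 'id': factor to A → id A' with A' → op id | A.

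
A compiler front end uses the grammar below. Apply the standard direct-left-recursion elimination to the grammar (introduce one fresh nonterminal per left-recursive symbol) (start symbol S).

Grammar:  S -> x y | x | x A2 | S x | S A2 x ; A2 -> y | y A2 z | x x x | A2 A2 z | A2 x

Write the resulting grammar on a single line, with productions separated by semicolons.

S -> x y S' | x S' | x A2 S'; A2 -> y A2' | y A2 z A2' | x x x A2'; S' -> x S' | A2 x S' | ε; A2' -> A2 z A2' | x A2' | ε

Left recursion appears on S, A2.
For S: α = {x, A2 x}, β = {x y, x, x A2}. Rewrite as S → β S' and S' → α S' | ε.
For A2: α = {A2 z, x}, β = {y, y A2 z, x x x}. Rewrite as A2 → β A2' and A2' → α A2' | ε.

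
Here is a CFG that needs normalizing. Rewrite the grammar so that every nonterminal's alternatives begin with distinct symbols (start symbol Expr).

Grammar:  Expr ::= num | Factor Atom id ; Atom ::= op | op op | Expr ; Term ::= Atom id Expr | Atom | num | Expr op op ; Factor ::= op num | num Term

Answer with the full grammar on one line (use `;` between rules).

Expr ::= num | Factor Atom id; Atom ::= Expr | op Atom1; Term ::= num | Expr op op | Atom Term1; Factor ::= op num | num Term; Atom1 ::= ε | op; Term1 ::= id Expr | ε

Atom has alternatives sharing prefix 'op': factor to Atom → op Atom1 with Atom1 → ε | op.
Term has alternatives sharing prefix 'Atom': factor to Term → Atom Term1 with Term1 → id Expr | ε.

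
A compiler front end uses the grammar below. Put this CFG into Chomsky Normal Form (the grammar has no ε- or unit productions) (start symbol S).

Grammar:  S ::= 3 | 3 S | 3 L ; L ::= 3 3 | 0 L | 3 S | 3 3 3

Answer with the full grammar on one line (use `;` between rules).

S ::= 3 | X1 S | X1 L; L ::= X1 X1 | X2 L | X1 S | X1 Y1; X1 ::= 3; X2 ::= 0; Y1 ::= X1 X1

Introduce a nonterminal for each terminal appearing in a rule of length ≥ 2: X1 → 3, X2 → 0.
Binarize each right-hand side of length ≥ 3 by chaining fresh nonterminals (Y1, Y2, …): affected rules were L → X1 X1 X1.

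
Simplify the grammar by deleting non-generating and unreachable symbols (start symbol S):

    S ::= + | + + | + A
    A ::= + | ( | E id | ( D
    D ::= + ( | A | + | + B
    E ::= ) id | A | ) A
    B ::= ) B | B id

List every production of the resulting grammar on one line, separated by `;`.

S ::= + | + + | + A; A ::= + | ( | E id | ( D; D ::= + ( | A | +; E ::= ) id | A | ) A

Generating nonterminals: {A, D, E, S}.
Reachable from S after that: {A, D, E, S}.
Removed useless symbols: {B} and every production mentioning them.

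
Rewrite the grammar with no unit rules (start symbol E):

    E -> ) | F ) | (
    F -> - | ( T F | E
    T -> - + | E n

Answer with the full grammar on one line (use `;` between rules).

E -> ) | F ) | (; F -> ) | F ) | ( | - | ( T F; T -> - + | E n

Unit pairs: F ⇒* {E}.
For every A with A ⇒* B via unit rules, add B's non-unit alternatives to A; then delete every rule of the form X → Y.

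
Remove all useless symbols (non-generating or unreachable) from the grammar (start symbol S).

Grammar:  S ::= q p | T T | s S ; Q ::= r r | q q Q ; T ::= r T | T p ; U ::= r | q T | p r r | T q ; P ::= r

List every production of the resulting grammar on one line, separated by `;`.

S ::= q p | s S

Generating nonterminals: {P, Q, S, U}.
Reachable from S after that: {S}.
Removed useless symbols: {P, Q, T, U} and every production mentioning them.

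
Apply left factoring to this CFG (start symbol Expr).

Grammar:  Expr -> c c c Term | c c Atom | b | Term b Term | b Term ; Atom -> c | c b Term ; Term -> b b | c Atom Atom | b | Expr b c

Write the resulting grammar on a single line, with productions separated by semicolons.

Expr -> Term b Term | c c Expr1 | b Expr2; Atom -> c Atom1; Term -> c Atom Atom | Expr b c | b Term1; Expr1 -> c Term | Atom; Expr2 -> ε | Term; Atom1 -> ε | b Term; Term1 -> b | ε

Expr has alternatives sharing prefix 'c c': factor to Expr → c c Expr1 with Expr1 → c Term | Atom.
Expr has alternatives sharing prefix 'b': factor to Expr → b Expr2 with Expr2 → ε | Term.
Atom has alternatives sharing prefix 'c': factor to Atom → c Atom1 with Atom1 → ε | b Term.
Term has alternatives sharing prefix 'b': factor to Term → b Term1 with Term1 → b | ε.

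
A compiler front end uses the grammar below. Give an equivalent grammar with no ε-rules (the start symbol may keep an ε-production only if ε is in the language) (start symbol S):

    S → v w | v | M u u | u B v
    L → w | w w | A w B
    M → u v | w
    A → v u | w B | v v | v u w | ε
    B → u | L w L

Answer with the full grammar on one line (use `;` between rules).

Nullable set = {A}.
ε ∉ L(G), so no ε-production is kept.
Add the nullable-subset variants: L → A w B gives A w B | w B.

S → v w | v | M u u | u B v; L → w | w w | A w B | w B; M → u v | w; A → v u | w B | v v | v u w; B → u | L w L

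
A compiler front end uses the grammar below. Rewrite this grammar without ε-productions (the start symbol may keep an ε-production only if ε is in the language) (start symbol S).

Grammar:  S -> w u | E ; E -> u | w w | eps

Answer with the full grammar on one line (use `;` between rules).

Nullable set = {E, S}.
ε ∈ L(G) since S is nullable, so keep S → ε.

S -> w u | E | eps; E -> u | w w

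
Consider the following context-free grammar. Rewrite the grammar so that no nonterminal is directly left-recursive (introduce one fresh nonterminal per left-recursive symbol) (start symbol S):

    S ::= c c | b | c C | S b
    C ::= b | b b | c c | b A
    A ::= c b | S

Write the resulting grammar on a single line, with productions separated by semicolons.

S is directly left-recursive.
For S: α = {b}, β = {c c, b, c C}. Rewrite as S → β S' and S' → α S' | ε.

S ::= c c S' | b S' | c C S'; C ::= b | b b | c c | b A; A ::= c b | S; S' ::= b S' | ε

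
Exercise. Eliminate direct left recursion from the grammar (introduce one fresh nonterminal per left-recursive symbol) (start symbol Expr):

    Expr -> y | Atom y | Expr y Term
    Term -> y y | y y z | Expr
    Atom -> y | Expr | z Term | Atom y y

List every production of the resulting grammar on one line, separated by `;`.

Expr -> y Expr1 | Atom y Expr1; Term -> y y | y y z | Expr; Atom -> y Atom1 | Expr Atom1 | z Term Atom1; Expr1 -> y Term Expr1 | ε; Atom1 -> y y Atom1 | ε

Expr, Atom are directly left-recursive.
For Expr: α = {y Term}, β = {y, Atom y}. Rewrite as Expr → β Expr1 and Expr1 → α Expr1 | ε.
For Atom: α = {y y}, β = {y, Expr, z Term}. Rewrite as Atom → β Atom1 and Atom1 → α Atom1 | ε.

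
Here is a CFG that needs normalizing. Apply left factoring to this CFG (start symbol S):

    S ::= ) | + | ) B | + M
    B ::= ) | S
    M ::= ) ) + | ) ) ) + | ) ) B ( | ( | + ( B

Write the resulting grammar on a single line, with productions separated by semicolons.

S has alternatives sharing prefix ')': factor to S → ) S' with S' → ε | B.
S has alternatives sharing prefix '+': factor to S → + S'' with S'' → ε | M.
M has alternatives sharing prefix ') )': factor to M → ) ) M' with M' → + | ) + | B (.

S ::= ) S' | + S''; B ::= ) | S; M ::= ( | + ( B | ) ) M'; S' ::= ε | B; S'' ::= ε | M; M' ::= + | ) + | B (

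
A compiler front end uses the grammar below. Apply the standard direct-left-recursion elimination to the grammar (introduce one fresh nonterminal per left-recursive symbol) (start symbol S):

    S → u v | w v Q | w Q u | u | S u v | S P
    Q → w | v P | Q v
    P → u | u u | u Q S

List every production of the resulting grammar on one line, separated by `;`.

Directly left-recursive nonterminals: S, Q.
For S: α = {u v, P}, β = {u v, w v Q, w Q u, u}. Rewrite as S → β S' and S' → α S' | ε.
For Q: α = {v}, β = {w, v P}. Rewrite as Q → β Q' and Q' → α Q' | ε.

S → u v S' | w v Q S' | w Q u S' | u S'; Q → w Q' | v P Q'; P → u | u u | u Q S; S' → u v S' | P S' | ε; Q' → v Q' | ε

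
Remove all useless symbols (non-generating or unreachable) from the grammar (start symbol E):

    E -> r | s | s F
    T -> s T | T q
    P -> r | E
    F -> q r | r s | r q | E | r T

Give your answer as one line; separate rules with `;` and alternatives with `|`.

E -> r | s | s F; F -> q r | r s | r q | E

Generating nonterminals: {E, F, P}.
Reachable from E after that: {E, F}.
Removed useless symbols: {P, T} and every production mentioning them.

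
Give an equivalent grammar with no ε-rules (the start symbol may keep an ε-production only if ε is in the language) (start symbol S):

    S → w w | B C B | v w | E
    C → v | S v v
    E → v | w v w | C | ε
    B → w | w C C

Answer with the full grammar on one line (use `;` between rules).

S → w w | B C B | v w | E | ε; C → v | S v v | v v; E → v | w v w | C; B → w | w C C

The nullable symbols are {E, S}.
ε ∈ L(G) since S is nullable, so keep S → ε.
For each production, add variants omitting each subset of nullable occurrences: C → S v v gives S v v | v v.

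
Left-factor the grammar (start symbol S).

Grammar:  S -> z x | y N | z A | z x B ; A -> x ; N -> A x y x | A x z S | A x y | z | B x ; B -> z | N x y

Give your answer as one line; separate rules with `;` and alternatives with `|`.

S -> y N | z S'; A -> x; N -> z | B x | A x N'; B -> z | N x y; S' -> A | x S''; N' -> z S | y N''; S'' -> ε | B; N'' -> x | ε

S has alternatives sharing prefix 'z': factor to S → z S' with S' → x | A | x B.
N has alternatives sharing prefix 'A x': factor to N → A x N' with N' → y x | z S | y.
S' has alternatives sharing prefix 'x': factor to S' → x S'' with S'' → ε | B.
N' has alternatives sharing prefix 'y': factor to N' → y N'' with N'' → x | ε.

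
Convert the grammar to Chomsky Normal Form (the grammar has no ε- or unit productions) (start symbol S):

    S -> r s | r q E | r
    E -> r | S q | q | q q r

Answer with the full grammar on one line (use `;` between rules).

S -> X1 X2 | X1 Y1 | r; E -> r | S X3 | q | X3 Y2; X1 -> r; X2 -> s; X3 -> q; Y1 -> X3 E; Y2 -> X3 X1

Introduce a nonterminal for each terminal appearing in a rule of length ≥ 2: X1 → r, X2 → s, X3 → q.
Binarize each right-hand side of length ≥ 3 by chaining fresh nonterminals (Y1, Y2, …): affected rules were S → X1 X3 E; E → X3 X3 X1.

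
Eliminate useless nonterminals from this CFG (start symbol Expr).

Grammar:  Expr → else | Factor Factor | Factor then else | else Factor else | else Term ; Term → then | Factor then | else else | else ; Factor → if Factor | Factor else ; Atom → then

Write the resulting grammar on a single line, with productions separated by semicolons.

Generating nonterminals: {Atom, Expr, Term}.
Reachable from Expr after that: {Expr, Term}.
Removed useless symbols: {Atom, Factor} and every production mentioning them.

Expr → else | else Term; Term → then | else else | else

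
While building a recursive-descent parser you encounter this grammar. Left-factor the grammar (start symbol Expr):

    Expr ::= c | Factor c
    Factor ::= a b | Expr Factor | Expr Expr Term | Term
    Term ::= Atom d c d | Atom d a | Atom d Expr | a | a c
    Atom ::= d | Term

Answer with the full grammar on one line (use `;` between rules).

Expr ::= c | Factor c; Factor ::= a b | Term | Expr Factor1; Term ::= Atom d Term1 | a Term2; Atom ::= d | Term; Factor1 ::= Factor | Expr Term; Term1 ::= c d | a | Expr; Term2 ::= ε | c

Factor has alternatives sharing prefix 'Expr': factor to Factor → Expr Factor1 with Factor1 → Factor | Expr Term.
Term has alternatives sharing prefix 'Atom d': factor to Term → Atom d Term1 with Term1 → c d | a | Expr.
Term has alternatives sharing prefix 'a': factor to Term → a Term2 with Term2 → ε | c.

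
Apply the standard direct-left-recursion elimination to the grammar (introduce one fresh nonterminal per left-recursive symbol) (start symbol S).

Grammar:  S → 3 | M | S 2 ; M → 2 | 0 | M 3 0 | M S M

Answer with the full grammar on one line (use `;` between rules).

S → 3 S' | M S'; M → 2 M' | 0 M'; S' → 2 S' | ε; M' → 3 0 M' | S M M' | ε

Directly left-recursive nonterminals: S, M.
For S: α = {2}, β = {3, M}. Rewrite as S → β S' and S' → α S' | ε.
For M: α = {3 0, S M}, β = {2, 0}. Rewrite as M → β M' and M' → α M' | ε.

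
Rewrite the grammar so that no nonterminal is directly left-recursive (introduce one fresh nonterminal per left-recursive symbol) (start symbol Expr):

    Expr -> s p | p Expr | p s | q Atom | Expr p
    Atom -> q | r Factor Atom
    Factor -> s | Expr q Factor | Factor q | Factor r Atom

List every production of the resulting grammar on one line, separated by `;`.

Directly left-recursive nonterminals: Expr, Factor.
For Expr: α = {p}, β = {s p, p Expr, p s, q Atom}. Rewrite as Expr → β Expr1 and Expr1 → α Expr1 | ε.
For Factor: α = {q, r Atom}, β = {s, Expr q Factor}. Rewrite as Factor → β Factor1 and Factor1 → α Factor1 | ε.

Expr -> s p Expr1 | p Expr Expr1 | p s Expr1 | q Atom Expr1; Atom -> q | r Factor Atom; Factor -> s Factor1 | Expr q Factor Factor1; Expr1 -> p Expr1 | ε; Factor1 -> q Factor1 | r Atom Factor1 | ε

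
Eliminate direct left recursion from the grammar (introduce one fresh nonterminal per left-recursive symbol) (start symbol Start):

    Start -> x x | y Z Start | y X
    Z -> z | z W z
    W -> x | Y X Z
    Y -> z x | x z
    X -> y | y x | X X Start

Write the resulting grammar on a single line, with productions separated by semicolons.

Directly left-recursive nonterminal: X.
For X: α = {X Start}, β = {y, y x}. Rewrite as X → β X1 and X1 → α X1 | ε.

Start -> x x | y Z Start | y X; Z -> z | z W z; W -> x | Y X Z; Y -> z x | x z; X -> y X1 | y x X1; X1 -> X Start X1 | ε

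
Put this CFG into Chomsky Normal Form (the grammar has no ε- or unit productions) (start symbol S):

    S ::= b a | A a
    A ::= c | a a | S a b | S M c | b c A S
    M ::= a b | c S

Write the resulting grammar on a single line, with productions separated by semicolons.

S ::= X1 X2 | A X2; A ::= c | X2 X2 | S Y1 | S Y2 | X1 Y3; M ::= X2 X1 | X3 S; X1 ::= b; X2 ::= a; X3 ::= c; Y1 ::= X2 X1; Y2 ::= M X3; Y3 ::= X3 Y4; Y4 ::= A S

Introduce a nonterminal for each terminal appearing in a rule of length ≥ 2: X1 → b, X2 → a, X3 → c.
Binarize each right-hand side of length ≥ 3 by chaining fresh nonterminals (Y1, Y2, …): affected rules were A → S X2 X1; A → S M X3; A → X1 X3 A S.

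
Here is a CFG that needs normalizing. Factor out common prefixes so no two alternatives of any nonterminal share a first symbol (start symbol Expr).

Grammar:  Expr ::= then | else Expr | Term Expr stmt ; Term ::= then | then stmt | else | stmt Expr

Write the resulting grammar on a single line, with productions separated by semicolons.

Term has alternatives sharing prefix 'then': factor to Term → then Term1 with Term1 → ε | stmt.

Expr ::= then | else Expr | Term Expr stmt; Term ::= else | stmt Expr | then Term1; Term1 ::= eps | stmt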